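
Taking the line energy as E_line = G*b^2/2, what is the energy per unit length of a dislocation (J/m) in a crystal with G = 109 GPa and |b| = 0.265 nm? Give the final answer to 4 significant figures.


E = G*b^2/2
b = 0.265 nm = 2.65e-10 m
G = 109 GPa = 1.09e+11 Pa
E = 0.5 * 1.09e+11 * (2.65e-10)^2
E = 3.827e-09 J/m


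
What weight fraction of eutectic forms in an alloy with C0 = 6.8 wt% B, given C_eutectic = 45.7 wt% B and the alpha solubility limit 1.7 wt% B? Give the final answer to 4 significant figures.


f_primary = (C_e - C0) / (C_e - C_alpha_max)
f_primary = (45.7 - 6.8) / (45.7 - 1.7)
f_primary = 0.884091
f_eutectic = 1 - 0.884091 = 0.1159


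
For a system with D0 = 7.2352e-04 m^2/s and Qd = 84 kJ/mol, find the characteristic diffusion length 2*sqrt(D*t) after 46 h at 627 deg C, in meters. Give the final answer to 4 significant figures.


Step 1: D = D0 * exp(-Qd/(R*T))
T = 900.15 K
D = 7.2352e-04 * exp(-84e3 / (8.314 * 900.15)) = 9.65726e-09 m^2/s
Step 2: L = 2*sqrt(D*t)
t = 46 h = 165600 s
L = 2*sqrt(9.65726e-09 * 165600) = 0.07998 m


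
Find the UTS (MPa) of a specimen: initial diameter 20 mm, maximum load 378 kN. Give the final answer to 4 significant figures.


A0 = pi*(d/2)^2 = pi*(20/2)^2 = 314.159 mm^2
UTS = F_max / A0 = 378*1000 / 314.159
UTS = 1203 MPa


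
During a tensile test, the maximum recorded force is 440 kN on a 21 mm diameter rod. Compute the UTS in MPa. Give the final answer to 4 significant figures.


A0 = pi*(d/2)^2 = pi*(21/2)^2 = 346.361 mm^2
UTS = F_max / A0 = 440*1000 / 346.361
UTS = 1270 MPa


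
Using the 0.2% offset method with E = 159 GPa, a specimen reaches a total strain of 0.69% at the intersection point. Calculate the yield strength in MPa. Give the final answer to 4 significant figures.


Offset strain = 0.002
Elastic strain at yield = total_strain - offset = 6.9e-03 - 0.002 = 4.9e-03
sigma_y = E * elastic_strain = 159000 * 4.9e-03
sigma_y = 779.1 MPa


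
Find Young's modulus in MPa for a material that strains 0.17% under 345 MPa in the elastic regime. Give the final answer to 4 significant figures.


E = sigma / epsilon
epsilon = 0.17% = 1.7e-03
E = 345 / 1.7e-03
E = 202900 MPa


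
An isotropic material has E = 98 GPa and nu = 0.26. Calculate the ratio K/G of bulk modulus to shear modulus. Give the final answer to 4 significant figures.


G = E / (2*(1+nu))
G = 98 / (2*(1+0.26)) = 38.8889 GPa
K = E / (3*(1-2*nu))
K = 98 / (3*(1-2*0.26)) = 68.0556 GPa
K/G = 68.0556 / 38.8889 = 1.75


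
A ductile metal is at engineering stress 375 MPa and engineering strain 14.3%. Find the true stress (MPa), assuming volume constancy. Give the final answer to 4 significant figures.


sigma_true = sigma_eng * (1 + epsilon_eng)
sigma_true = 375 * (1 + 0.143)
sigma_true = 428.6 MPa


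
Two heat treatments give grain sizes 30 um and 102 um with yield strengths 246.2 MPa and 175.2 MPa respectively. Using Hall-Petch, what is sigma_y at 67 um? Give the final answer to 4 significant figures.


sigma_y = sigma0 + k / sqrt(d)
1/sqrt(d1) = 1/sqrt(3e-05) = 182.574;  1/sqrt(d2) = 99.0148
k = (sigma1 - sigma2) / (1/sqrt(d1) - 1/sqrt(d2)) = (246.2 - 175.2) / (182.574 - 99.0148) = 0.849695 MPa*m^0.5
sigma0 = sigma1 - k/sqrt(d1) = 246.2 - 0.849695*182.574 = 91.0677 MPa
sigma_y(d3) = 91.0677 + 0.849695 / sqrt(6.7e-05) = 194.9 MPa


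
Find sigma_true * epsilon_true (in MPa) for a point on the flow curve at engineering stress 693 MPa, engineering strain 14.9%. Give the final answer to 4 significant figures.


sigma_true = sigma_eng * (1 + epsilon_eng)
sigma_true = 693 * (1 + 0.149) = 796.257 MPa
epsilon_true = ln(1 + epsilon_eng)
epsilon_true = ln(1 + 0.149) = 0.138892
sigma_true * epsilon_true = 796.257 * 0.138892 = 110.6 MPa


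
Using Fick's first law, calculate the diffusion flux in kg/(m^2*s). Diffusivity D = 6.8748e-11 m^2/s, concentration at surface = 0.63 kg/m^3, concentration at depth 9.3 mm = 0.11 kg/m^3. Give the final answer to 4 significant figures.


J = -D * (dC/dx) = D * (C1 - C2) / dx
J = 6.8748e-11 * (0.63 - 0.11) / 9.3e-03
J = 3.844e-09 kg/(m^2*s)


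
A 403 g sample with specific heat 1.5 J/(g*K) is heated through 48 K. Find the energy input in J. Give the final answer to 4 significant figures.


Q = m * cp * dT
Q = 403 * 1.5 * 48
Q = 29020 J


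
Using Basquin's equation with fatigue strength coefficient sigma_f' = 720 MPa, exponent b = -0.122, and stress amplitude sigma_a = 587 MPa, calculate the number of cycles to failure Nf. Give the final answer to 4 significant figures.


sigma_a = sigma_f' * (2*Nf)^b
2*Nf = (sigma_a / sigma_f')^(1/b)
2*Nf = (587 / 720)^(1/-0.122)
2*Nf = 5.33339
Nf = 2.667 cycles


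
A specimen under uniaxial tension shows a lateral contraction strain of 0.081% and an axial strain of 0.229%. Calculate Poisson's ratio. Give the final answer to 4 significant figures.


nu = -epsilon_lat / epsilon_axial
Lateral strain is contraction (negative), so using magnitudes:
nu = 0.081 / 0.229
nu = 0.3537


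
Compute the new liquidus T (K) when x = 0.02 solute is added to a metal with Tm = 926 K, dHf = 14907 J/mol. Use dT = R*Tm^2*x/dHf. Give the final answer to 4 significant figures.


dT = R*Tm^2*x / dHf
dT = 8.314 * 926^2 * 0.02 / 14907
dT = 9.56471 K
T_new = 926 - 9.56471 = 916.4 K


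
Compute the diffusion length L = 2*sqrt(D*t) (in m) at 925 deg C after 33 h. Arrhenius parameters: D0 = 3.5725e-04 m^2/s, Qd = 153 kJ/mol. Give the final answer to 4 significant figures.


Step 1: D = D0 * exp(-Qd/(R*T))
T = 1198.15 K
D = 3.5725e-04 * exp(-153e3 / (8.314 * 1198.15)) = 7.63012e-11 m^2/s
Step 2: L = 2*sqrt(D*t)
t = 33 h = 118800 s
L = 2*sqrt(7.63012e-11 * 118800) = 6.021e-03 m


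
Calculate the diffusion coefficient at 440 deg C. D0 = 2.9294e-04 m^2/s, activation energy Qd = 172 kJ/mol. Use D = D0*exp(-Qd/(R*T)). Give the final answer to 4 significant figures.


D = D0 * exp(-Qd / (R*T))
T = 713.15 K
D = 2.9294e-04 * exp(-172e3 / (8.314 * 713.15))
D = 7.382e-17 m^2/s


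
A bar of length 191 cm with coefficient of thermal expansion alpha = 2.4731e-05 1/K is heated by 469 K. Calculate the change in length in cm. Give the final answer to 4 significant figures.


dL = L0 * alpha * dT
dL = 191 * 2.4731e-05 * 469
dL = 2.215 cm


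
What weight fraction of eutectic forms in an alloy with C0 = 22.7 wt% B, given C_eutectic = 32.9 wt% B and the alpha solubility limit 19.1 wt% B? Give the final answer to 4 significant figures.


f_primary = (C_e - C0) / (C_e - C_alpha_max)
f_primary = (32.9 - 22.7) / (32.9 - 19.1)
f_primary = 0.73913
f_eutectic = 1 - 0.73913 = 0.2609


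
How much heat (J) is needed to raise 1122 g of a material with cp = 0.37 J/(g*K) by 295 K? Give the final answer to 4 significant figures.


Q = m * cp * dT
Q = 1122 * 0.37 * 295
Q = 122500 J


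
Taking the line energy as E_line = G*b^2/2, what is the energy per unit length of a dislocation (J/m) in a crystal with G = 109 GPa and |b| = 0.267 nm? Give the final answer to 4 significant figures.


E = G*b^2/2
b = 0.267 nm = 2.67e-10 m
G = 109 GPa = 1.09e+11 Pa
E = 0.5 * 1.09e+11 * (2.67e-10)^2
E = 3.885e-09 J/m


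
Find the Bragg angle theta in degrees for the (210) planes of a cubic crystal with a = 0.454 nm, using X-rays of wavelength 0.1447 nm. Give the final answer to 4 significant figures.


d = a / sqrt(h^2+k^2+l^2)
d = 0.454 / sqrt(5) = 0.203035 nm
lambda = 2*d*sin(theta)  =>  sin(theta) = lambda / (2*d)
sin(theta) = 0.1447 / (2 * 0.203035) = 0.356343
theta = 20.88 deg


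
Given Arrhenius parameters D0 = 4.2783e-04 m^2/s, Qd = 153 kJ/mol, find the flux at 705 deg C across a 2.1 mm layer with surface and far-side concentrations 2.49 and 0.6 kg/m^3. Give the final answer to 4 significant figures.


Step 1: D = D0 * exp(-Qd/(R*T))
T = 705 + 273.15 = 978.15 K
D = 4.2783e-04 * exp(-153e3 / (8.314 * 978.15)) = 2.8877e-12 m^2/s
Step 2: J = D * (C1 - C2) / dx
J = 2.8877e-12 * (2.49 - 0.6) / 2.1e-03
J = 2.599e-09 kg/(m^2*s)


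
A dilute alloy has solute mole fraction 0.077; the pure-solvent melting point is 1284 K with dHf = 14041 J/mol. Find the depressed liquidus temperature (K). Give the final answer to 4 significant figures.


dT = R*Tm^2*x / dHf
dT = 8.314 * 1284^2 * 0.077 / 14041
dT = 75.168 K
T_new = 1284 - 75.168 = 1209 K


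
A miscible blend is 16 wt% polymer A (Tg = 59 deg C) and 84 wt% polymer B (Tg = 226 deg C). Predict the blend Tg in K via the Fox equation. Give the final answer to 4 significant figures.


1/Tg = w1/Tg1 + w2/Tg2 (in Kelvin)
Tg1 = 332.15 K, Tg2 = 499.15 K
1/Tg = 0.16/332.15 + 0.84/499.15
Tg = 462 K


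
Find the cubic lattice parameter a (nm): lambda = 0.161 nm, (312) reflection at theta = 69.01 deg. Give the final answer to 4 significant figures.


d = lambda / (2*sin(theta))
d = 0.161 / (2*sin(69.01 deg))
d = 0.0862214 nm
a = d * sqrt(h^2+k^2+l^2) = 0.0862214 * sqrt(14)
a = 0.3226 nm


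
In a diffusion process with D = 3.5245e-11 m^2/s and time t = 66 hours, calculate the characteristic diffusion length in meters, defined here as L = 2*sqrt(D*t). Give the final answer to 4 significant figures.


t = 66 hr = 237600 s
Diffusion length = 2*sqrt(D*t)
= 2*sqrt(3.5245e-11 * 237600)
= 5.788e-03 m


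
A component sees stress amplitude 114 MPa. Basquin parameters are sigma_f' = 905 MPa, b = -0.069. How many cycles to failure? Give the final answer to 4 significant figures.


sigma_a = sigma_f' * (2*Nf)^b
2*Nf = (sigma_a / sigma_f')^(1/b)
2*Nf = (114 / 905)^(1/-0.069)
2*Nf = 1.09588e+13
Nf = 5.479e+12 cycles


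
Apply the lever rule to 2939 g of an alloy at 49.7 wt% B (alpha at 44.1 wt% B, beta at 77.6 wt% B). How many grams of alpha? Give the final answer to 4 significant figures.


f_alpha = (C_beta - C0) / (C_beta - C_alpha)
f_alpha = (77.6 - 49.7) / (77.6 - 44.1) = 0.832836
m_alpha = f_alpha * m_total = 0.832836 * 2939 = 2448 g


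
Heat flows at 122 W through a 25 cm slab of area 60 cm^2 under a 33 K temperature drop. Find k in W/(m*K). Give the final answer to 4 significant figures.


k = Q*L / (A*dT)
L = 0.25 m, A = 6e-03 m^2
k = 122 * 0.25 / (6e-03 * 33)
k = 154 W/(m*K)


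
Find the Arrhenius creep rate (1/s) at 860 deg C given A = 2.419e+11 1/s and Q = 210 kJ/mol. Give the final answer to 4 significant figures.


rate = A * exp(-Q / (R*T))
T = 860 + 273.15 = 1133.15 K
rate = 2.419e+11 * exp(-210e3 / (8.314 * 1133.15))
rate = 50.46 1/s


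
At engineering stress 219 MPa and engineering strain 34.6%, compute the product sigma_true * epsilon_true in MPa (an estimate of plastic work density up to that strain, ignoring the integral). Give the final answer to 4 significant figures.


sigma_true = sigma_eng * (1 + epsilon_eng)
sigma_true = 219 * (1 + 0.346) = 294.774 MPa
epsilon_true = ln(1 + epsilon_eng)
epsilon_true = ln(1 + 0.346) = 0.297137
sigma_true * epsilon_true = 294.774 * 0.297137 = 87.59 MPa


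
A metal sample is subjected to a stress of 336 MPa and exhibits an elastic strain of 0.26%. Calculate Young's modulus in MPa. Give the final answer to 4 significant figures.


E = sigma / epsilon
epsilon = 0.26% = 2.6e-03
E = 336 / 2.6e-03
E = 129200 MPa


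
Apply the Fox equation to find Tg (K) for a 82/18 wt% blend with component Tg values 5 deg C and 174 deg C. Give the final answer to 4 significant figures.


1/Tg = w1/Tg1 + w2/Tg2 (in Kelvin)
Tg1 = 278.15 K, Tg2 = 447.15 K
1/Tg = 0.82/278.15 + 0.18/447.15
Tg = 298.5 K


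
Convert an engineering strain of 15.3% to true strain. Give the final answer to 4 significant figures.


epsilon_true = ln(1 + epsilon_eng)
epsilon_true = ln(1 + 0.153)
epsilon_true = 0.1424


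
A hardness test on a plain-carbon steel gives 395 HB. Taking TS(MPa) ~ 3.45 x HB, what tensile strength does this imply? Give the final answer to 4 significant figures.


TS (MPa) = 3.45 * HB
TS = 3.45 * 395
TS = 1363 MPa


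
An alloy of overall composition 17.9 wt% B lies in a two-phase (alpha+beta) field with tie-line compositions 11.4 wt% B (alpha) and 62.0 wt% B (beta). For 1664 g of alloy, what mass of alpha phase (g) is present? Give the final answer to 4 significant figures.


f_alpha = (C_beta - C0) / (C_beta - C_alpha)
f_alpha = (62.0 - 17.9) / (62.0 - 11.4) = 0.871542
m_alpha = f_alpha * m_total = 0.871542 * 1664 = 1450 g


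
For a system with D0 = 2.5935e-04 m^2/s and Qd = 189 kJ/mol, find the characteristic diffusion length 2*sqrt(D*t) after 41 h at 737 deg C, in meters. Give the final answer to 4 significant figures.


Step 1: D = D0 * exp(-Qd/(R*T))
T = 1010.15 K
D = 2.5935e-04 * exp(-189e3 / (8.314 * 1010.15)) = 4.36902e-14 m^2/s
Step 2: L = 2*sqrt(D*t)
t = 41 h = 147600 s
L = 2*sqrt(4.36902e-14 * 147600) = 1.606e-04 m


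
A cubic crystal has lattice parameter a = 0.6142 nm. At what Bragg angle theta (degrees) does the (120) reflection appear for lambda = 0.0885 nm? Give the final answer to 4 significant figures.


d = a / sqrt(h^2+k^2+l^2)
d = 0.6142 / sqrt(5) = 0.274679 nm
lambda = 2*d*sin(theta)  =>  sin(theta) = lambda / (2*d)
sin(theta) = 0.0885 / (2 * 0.274679) = 0.161097
theta = 9.271 deg


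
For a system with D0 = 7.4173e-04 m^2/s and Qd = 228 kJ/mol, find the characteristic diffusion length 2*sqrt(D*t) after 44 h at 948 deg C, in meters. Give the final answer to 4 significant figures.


Step 1: D = D0 * exp(-Qd/(R*T))
T = 1221.15 K
D = 7.4173e-04 * exp(-228e3 / (8.314 * 1221.15)) = 1.30979e-13 m^2/s
Step 2: L = 2*sqrt(D*t)
t = 44 h = 158400 s
L = 2*sqrt(1.30979e-13 * 158400) = 2.881e-04 m


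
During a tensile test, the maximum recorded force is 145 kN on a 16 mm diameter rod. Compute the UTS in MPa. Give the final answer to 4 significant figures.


A0 = pi*(d/2)^2 = pi*(16/2)^2 = 201.062 mm^2
UTS = F_max / A0 = 145*1000 / 201.062
UTS = 721.2 MPa


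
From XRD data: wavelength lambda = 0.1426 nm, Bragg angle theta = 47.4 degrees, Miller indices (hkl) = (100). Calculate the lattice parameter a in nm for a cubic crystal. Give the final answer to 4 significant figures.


d = lambda / (2*sin(theta))
d = 0.1426 / (2*sin(47.4 deg))
d = 0.0968622 nm
a = d * sqrt(h^2+k^2+l^2) = 0.0968622 * sqrt(1)
a = 0.09686 nm


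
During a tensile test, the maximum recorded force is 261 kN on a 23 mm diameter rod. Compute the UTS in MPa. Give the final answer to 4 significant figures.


A0 = pi*(d/2)^2 = pi*(23/2)^2 = 415.476 mm^2
UTS = F_max / A0 = 261*1000 / 415.476
UTS = 628.2 MPa


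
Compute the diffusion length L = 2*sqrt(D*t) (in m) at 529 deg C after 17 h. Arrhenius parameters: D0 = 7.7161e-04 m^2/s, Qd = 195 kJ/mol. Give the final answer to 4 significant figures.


Step 1: D = D0 * exp(-Qd/(R*T))
T = 802.15 K
D = 7.7161e-04 * exp(-195e3 / (8.314 * 802.15)) = 1.5448e-16 m^2/s
Step 2: L = 2*sqrt(D*t)
t = 17 h = 61200 s
L = 2*sqrt(1.5448e-16 * 61200) = 6.15e-06 m


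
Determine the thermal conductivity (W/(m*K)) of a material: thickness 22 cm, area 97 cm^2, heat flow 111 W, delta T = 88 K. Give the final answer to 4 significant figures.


k = Q*L / (A*dT)
L = 0.22 m, A = 9.7e-03 m^2
k = 111 * 0.22 / (9.7e-03 * 88)
k = 28.61 W/(m*K)


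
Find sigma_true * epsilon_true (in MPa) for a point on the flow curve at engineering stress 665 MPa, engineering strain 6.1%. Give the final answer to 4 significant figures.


sigma_true = sigma_eng * (1 + epsilon_eng)
sigma_true = 665 * (1 + 0.061) = 705.565 MPa
epsilon_true = ln(1 + epsilon_eng)
epsilon_true = ln(1 + 0.061) = 0.0592119
sigma_true * epsilon_true = 705.565 * 0.0592119 = 41.78 MPa


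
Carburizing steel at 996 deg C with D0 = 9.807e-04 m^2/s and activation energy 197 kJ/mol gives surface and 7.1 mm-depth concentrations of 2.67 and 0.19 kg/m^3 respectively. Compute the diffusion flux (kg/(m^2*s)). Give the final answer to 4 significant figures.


Step 1: D = D0 * exp(-Qd/(R*T))
T = 996 + 273.15 = 1269.15 K
D = 9.807e-04 * exp(-197e3 / (8.314 * 1269.15)) = 7.64325e-12 m^2/s
Step 2: J = D * (C1 - C2) / dx
J = 7.64325e-12 * (2.67 - 0.19) / 7.1e-03
J = 2.67e-09 kg/(m^2*s)


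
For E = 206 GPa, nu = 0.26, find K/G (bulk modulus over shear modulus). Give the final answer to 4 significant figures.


G = E / (2*(1+nu))
G = 206 / (2*(1+0.26)) = 81.746 GPa
K = E / (3*(1-2*nu))
K = 206 / (3*(1-2*0.26)) = 143.056 GPa
K/G = 143.056 / 81.746 = 1.75


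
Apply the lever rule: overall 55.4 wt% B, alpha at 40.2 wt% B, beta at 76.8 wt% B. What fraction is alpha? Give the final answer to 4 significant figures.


f_alpha = (C_beta - C0) / (C_beta - C_alpha)
f_alpha = (76.8 - 55.4) / (76.8 - 40.2)
f_alpha = 0.5847


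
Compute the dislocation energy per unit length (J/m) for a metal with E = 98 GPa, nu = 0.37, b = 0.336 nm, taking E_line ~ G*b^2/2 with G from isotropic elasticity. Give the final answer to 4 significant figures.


Step 1: G = E / (2*(1+nu))
G = 98 / (2*(1+0.37)) = 35.7664 GPa = 3.57664e+10 Pa
Step 2: E_line = G*b^2/2
b = 0.336 nm = 3.36e-10 m
E_line = 0.5 * 3.57664e+10 * (3.36e-10)^2 = 2.019e-09 J/m


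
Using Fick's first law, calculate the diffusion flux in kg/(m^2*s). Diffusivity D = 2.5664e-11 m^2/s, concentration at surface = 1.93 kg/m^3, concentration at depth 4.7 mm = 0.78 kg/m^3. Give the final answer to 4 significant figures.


J = -D * (dC/dx) = D * (C1 - C2) / dx
J = 2.5664e-11 * (1.93 - 0.78) / 4.7e-03
J = 6.279e-09 kg/(m^2*s)


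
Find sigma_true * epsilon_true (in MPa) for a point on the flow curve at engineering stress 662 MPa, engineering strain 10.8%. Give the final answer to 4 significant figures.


sigma_true = sigma_eng * (1 + epsilon_eng)
sigma_true = 662 * (1 + 0.108) = 733.496 MPa
epsilon_true = ln(1 + epsilon_eng)
epsilon_true = ln(1 + 0.108) = 0.102557
sigma_true * epsilon_true = 733.496 * 0.102557 = 75.22 MPa


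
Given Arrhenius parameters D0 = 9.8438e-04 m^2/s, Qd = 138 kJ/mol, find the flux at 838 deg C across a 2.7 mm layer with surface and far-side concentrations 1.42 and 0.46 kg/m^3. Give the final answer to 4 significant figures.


Step 1: D = D0 * exp(-Qd/(R*T))
T = 838 + 273.15 = 1111.15 K
D = 9.8438e-04 * exp(-138e3 / (8.314 * 1111.15)) = 3.20342e-10 m^2/s
Step 2: J = D * (C1 - C2) / dx
J = 3.20342e-10 * (1.42 - 0.46) / 2.7e-03
J = 1.139e-07 kg/(m^2*s)


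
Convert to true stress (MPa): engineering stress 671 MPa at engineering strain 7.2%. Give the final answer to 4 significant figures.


sigma_true = sigma_eng * (1 + epsilon_eng)
sigma_true = 671 * (1 + 0.072)
sigma_true = 719.3 MPa


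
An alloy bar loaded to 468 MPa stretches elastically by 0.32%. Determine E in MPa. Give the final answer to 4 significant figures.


E = sigma / epsilon
epsilon = 0.32% = 3.2e-03
E = 468 / 3.2e-03
E = 146300 MPa


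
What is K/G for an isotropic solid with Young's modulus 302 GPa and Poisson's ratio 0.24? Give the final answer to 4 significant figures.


G = E / (2*(1+nu))
G = 302 / (2*(1+0.24)) = 121.774 GPa
K = E / (3*(1-2*nu))
K = 302 / (3*(1-2*0.24)) = 193.59 GPa
K/G = 193.59 / 121.774 = 1.59


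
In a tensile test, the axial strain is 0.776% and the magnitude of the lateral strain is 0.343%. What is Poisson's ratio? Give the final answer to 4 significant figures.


nu = -epsilon_lat / epsilon_axial
Lateral strain is contraction (negative), so using magnitudes:
nu = 0.343 / 0.776
nu = 0.442


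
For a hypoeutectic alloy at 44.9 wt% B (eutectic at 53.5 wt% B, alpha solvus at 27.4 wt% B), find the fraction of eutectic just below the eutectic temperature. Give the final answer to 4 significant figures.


f_primary = (C_e - C0) / (C_e - C_alpha_max)
f_primary = (53.5 - 44.9) / (53.5 - 27.4)
f_primary = 0.329502
f_eutectic = 1 - 0.329502 = 0.6705


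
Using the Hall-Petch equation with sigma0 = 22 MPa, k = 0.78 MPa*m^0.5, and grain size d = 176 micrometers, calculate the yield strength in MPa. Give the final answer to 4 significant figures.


sigma_y = sigma0 + k / sqrt(d)
d = 176 um = 1.76e-04 m
sigma_y = 22 + 0.78 / sqrt(1.76e-04)
sigma_y = 80.79 MPa


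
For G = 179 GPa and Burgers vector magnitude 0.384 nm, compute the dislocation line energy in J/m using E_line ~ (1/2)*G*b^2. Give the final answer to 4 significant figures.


E = G*b^2/2
b = 0.384 nm = 3.84e-10 m
G = 179 GPa = 1.79e+11 Pa
E = 0.5 * 1.79e+11 * (3.84e-10)^2
E = 1.32e-08 J/m


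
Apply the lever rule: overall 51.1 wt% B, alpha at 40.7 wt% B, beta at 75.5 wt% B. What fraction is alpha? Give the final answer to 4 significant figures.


f_alpha = (C_beta - C0) / (C_beta - C_alpha)
f_alpha = (75.5 - 51.1) / (75.5 - 40.7)
f_alpha = 0.7011


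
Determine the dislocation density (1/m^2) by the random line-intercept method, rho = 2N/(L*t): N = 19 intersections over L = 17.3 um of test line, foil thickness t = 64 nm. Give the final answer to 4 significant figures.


rho = 2N / (L * t)
L = 17.3 um = 1.73e-05 m, t = 64 nm = 6.4e-08 m
rho = 2 * 19 / (1.73e-05 * 6.4e-08)
rho = 3.432e+13 1/m^2


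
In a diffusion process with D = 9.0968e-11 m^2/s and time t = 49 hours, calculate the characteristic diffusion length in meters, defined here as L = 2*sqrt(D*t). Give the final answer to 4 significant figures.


t = 49 hr = 176400 s
Diffusion length = 2*sqrt(D*t)
= 2*sqrt(9.0968e-11 * 176400)
= 8.012e-03 m


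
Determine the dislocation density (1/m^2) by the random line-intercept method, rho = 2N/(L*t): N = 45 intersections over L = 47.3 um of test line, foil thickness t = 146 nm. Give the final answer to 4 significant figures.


rho = 2N / (L * t)
L = 47.3 um = 4.73e-05 m, t = 146 nm = 1.46e-07 m
rho = 2 * 45 / (4.73e-05 * 1.46e-07)
rho = 1.303e+13 1/m^2


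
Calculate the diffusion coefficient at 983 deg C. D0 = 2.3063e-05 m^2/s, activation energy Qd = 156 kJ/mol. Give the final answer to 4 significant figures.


D = D0 * exp(-Qd / (R*T))
T = 1256.15 K
D = 2.3063e-05 * exp(-156e3 / (8.314 * 1256.15))
D = 7.511e-12 m^2/s


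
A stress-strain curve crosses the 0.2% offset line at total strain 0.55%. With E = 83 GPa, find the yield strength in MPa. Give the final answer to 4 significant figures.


Offset strain = 0.002
Elastic strain at yield = total_strain - offset = 5.5e-03 - 0.002 = 3.5e-03
sigma_y = E * elastic_strain = 83000 * 3.5e-03
sigma_y = 290.5 MPa


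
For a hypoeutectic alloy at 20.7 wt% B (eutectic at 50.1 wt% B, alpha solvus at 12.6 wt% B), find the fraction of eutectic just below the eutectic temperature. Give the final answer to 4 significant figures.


f_primary = (C_e - C0) / (C_e - C_alpha_max)
f_primary = (50.1 - 20.7) / (50.1 - 12.6)
f_primary = 0.784
f_eutectic = 1 - 0.784 = 0.216


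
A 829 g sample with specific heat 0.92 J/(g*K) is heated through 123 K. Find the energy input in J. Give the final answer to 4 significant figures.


Q = m * cp * dT
Q = 829 * 0.92 * 123
Q = 93810 J


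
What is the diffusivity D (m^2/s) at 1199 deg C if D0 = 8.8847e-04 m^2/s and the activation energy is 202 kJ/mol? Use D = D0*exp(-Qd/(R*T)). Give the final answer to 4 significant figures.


D = D0 * exp(-Qd / (R*T))
T = 1472.15 K
D = 8.8847e-04 * exp(-202e3 / (8.314 * 1472.15))
D = 6.04e-11 m^2/s


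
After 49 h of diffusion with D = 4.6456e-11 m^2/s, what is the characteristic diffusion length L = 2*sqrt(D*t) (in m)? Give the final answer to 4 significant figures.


t = 49 hr = 176400 s
Diffusion length = 2*sqrt(D*t)
= 2*sqrt(4.6456e-11 * 176400)
= 5.725e-03 m


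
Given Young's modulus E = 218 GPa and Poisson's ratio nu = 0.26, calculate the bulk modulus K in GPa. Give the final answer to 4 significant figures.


K = E / (3*(1-2*nu))
K = 218 / (3*(1-2*0.26))
K = 151.4 GPa


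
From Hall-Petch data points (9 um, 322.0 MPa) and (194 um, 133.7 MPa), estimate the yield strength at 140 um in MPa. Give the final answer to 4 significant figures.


sigma_y = sigma0 + k / sqrt(d)
1/sqrt(d1) = 1/sqrt(9e-06) = 333.333;  1/sqrt(d2) = 71.7958
k = (sigma1 - sigma2) / (1/sqrt(d1) - 1/sqrt(d2)) = (322.0 - 133.7) / (333.333 - 71.7958) = 0.719973 MPa*m^0.5
sigma0 = sigma1 - k/sqrt(d1) = 322.0 - 0.719973*333.333 = 82.0089 MPa
sigma_y(d3) = 82.0089 + 0.719973 / sqrt(1.4e-04) = 142.9 MPa


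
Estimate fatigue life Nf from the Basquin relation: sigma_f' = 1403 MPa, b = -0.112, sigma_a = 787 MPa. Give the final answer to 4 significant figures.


sigma_a = sigma_f' * (2*Nf)^b
2*Nf = (sigma_a / sigma_f')^(1/b)
2*Nf = (787 / 1403)^(1/-0.112)
2*Nf = 174.507
Nf = 87.25 cycles


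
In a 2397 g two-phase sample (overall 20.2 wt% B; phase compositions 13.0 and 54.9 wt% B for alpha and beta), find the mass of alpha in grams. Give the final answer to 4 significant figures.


f_alpha = (C_beta - C0) / (C_beta - C_alpha)
f_alpha = (54.9 - 20.2) / (54.9 - 13.0) = 0.828162
m_alpha = f_alpha * m_total = 0.828162 * 2397 = 1985 g


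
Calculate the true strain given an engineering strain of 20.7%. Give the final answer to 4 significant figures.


epsilon_true = ln(1 + epsilon_eng)
epsilon_true = ln(1 + 0.207)
epsilon_true = 0.1881


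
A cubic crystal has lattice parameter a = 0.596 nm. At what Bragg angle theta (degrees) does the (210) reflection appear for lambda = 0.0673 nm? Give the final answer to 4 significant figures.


d = a / sqrt(h^2+k^2+l^2)
d = 0.596 / sqrt(5) = 0.266539 nm
lambda = 2*d*sin(theta)  =>  sin(theta) = lambda / (2*d)
sin(theta) = 0.0673 / (2 * 0.266539) = 0.126248
theta = 7.253 deg


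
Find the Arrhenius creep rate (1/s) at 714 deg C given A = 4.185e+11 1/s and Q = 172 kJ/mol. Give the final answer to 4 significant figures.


rate = A * exp(-Q / (R*T))
T = 714 + 273.15 = 987.15 K
rate = 4.185e+11 * exp(-172e3 / (8.314 * 987.15))
rate = 331.2 1/s


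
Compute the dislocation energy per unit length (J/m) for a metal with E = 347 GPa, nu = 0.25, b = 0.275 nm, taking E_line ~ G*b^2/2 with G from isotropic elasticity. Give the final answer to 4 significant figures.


Step 1: G = E / (2*(1+nu))
G = 347 / (2*(1+0.25)) = 138.8 GPa = 1.388e+11 Pa
Step 2: E_line = G*b^2/2
b = 0.275 nm = 2.75e-10 m
E_line = 0.5 * 1.388e+11 * (2.75e-10)^2 = 5.248e-09 J/m


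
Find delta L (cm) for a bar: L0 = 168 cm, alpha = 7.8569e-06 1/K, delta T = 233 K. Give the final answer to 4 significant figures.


dL = L0 * alpha * dT
dL = 168 * 7.8569e-06 * 233
dL = 0.3076 cm


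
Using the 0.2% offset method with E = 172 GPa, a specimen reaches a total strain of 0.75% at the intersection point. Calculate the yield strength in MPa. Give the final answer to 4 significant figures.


Offset strain = 0.002
Elastic strain at yield = total_strain - offset = 7.5e-03 - 0.002 = 5.5e-03
sigma_y = E * elastic_strain = 172000 * 5.5e-03
sigma_y = 946 MPa


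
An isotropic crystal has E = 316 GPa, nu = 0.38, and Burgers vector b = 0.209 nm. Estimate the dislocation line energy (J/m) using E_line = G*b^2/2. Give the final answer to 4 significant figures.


Step 1: G = E / (2*(1+nu))
G = 316 / (2*(1+0.38)) = 114.493 GPa = 1.14493e+11 Pa
Step 2: E_line = G*b^2/2
b = 0.209 nm = 2.09e-10 m
E_line = 0.5 * 1.14493e+11 * (2.09e-10)^2 = 2.501e-09 J/m


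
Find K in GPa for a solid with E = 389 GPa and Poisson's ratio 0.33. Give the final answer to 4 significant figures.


K = E / (3*(1-2*nu))
K = 389 / (3*(1-2*0.33))
K = 381.4 GPa


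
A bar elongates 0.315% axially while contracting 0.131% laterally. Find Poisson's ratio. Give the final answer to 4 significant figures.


nu = -epsilon_lat / epsilon_axial
Lateral strain is contraction (negative), so using magnitudes:
nu = 0.131 / 0.315
nu = 0.4159


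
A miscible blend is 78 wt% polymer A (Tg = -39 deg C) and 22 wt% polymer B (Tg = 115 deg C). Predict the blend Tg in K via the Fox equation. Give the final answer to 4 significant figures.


1/Tg = w1/Tg1 + w2/Tg2 (in Kelvin)
Tg1 = 234.15 K, Tg2 = 388.15 K
1/Tg = 0.78/234.15 + 0.22/388.15
Tg = 256.5 K


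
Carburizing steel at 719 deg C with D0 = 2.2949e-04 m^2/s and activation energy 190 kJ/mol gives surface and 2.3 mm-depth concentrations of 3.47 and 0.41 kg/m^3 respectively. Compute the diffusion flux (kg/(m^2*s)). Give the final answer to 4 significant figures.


Step 1: D = D0 * exp(-Qd/(R*T))
T = 719 + 273.15 = 992.15 K
D = 2.2949e-04 * exp(-190e3 / (8.314 * 992.15)) = 2.27665e-14 m^2/s
Step 2: J = D * (C1 - C2) / dx
J = 2.27665e-14 * (3.47 - 0.41) / 2.3e-03
J = 3.029e-11 kg/(m^2*s)


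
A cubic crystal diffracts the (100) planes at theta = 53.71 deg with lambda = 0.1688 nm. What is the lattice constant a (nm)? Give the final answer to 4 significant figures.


d = lambda / (2*sin(theta))
d = 0.1688 / (2*sin(53.71 deg))
d = 0.104711 nm
a = d * sqrt(h^2+k^2+l^2) = 0.104711 * sqrt(1)
a = 0.1047 nm


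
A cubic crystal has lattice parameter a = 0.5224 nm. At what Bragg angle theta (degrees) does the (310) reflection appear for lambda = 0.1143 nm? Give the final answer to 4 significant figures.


d = a / sqrt(h^2+k^2+l^2)
d = 0.5224 / sqrt(10) = 0.165197 nm
lambda = 2*d*sin(theta)  =>  sin(theta) = lambda / (2*d)
sin(theta) = 0.1143 / (2 * 0.165197) = 0.34595
theta = 20.24 deg


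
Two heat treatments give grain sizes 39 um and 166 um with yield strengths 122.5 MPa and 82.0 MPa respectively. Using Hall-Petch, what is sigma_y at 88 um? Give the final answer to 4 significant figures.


sigma_y = sigma0 + k / sqrt(d)
1/sqrt(d1) = 1/sqrt(3.9e-05) = 160.128;  1/sqrt(d2) = 77.6151
k = (sigma1 - sigma2) / (1/sqrt(d1) - 1/sqrt(d2)) = (122.5 - 82.0) / (160.128 - 77.6151) = 0.490831 MPa*m^0.5
sigma0 = sigma1 - k/sqrt(d1) = 122.5 - 0.490831*160.128 = 43.9041 MPa
sigma_y(d3) = 43.9041 + 0.490831 / sqrt(8.8e-05) = 96.23 MPa


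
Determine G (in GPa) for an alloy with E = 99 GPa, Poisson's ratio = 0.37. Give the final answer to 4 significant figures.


G = E / (2*(1+nu))
G = 99 / (2*(1+0.37))
G = 36.13 GPa


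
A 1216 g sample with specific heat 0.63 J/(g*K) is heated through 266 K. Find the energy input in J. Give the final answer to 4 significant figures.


Q = m * cp * dT
Q = 1216 * 0.63 * 266
Q = 203800 J


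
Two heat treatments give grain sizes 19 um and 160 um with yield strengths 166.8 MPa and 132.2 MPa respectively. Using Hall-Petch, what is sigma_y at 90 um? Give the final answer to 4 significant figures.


sigma_y = sigma0 + k / sqrt(d)
1/sqrt(d1) = 1/sqrt(1.9e-05) = 229.416;  1/sqrt(d2) = 79.0569
k = (sigma1 - sigma2) / (1/sqrt(d1) - 1/sqrt(d2)) = (166.8 - 132.2) / (229.416 - 79.0569) = 0.230116 MPa*m^0.5
sigma0 = sigma1 - k/sqrt(d1) = 166.8 - 0.230116*229.416 = 114.008 MPa
sigma_y(d3) = 114.008 + 0.230116 / sqrt(9e-05) = 138.3 MPa


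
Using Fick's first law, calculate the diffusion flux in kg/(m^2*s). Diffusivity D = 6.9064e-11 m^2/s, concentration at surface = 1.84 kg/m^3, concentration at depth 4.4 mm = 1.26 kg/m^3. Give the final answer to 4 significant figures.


J = -D * (dC/dx) = D * (C1 - C2) / dx
J = 6.9064e-11 * (1.84 - 1.26) / 4.4e-03
J = 9.104e-09 kg/(m^2*s)


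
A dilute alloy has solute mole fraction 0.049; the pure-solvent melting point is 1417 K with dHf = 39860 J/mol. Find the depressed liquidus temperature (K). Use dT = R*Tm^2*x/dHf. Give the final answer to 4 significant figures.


dT = R*Tm^2*x / dHf
dT = 8.314 * 1417^2 * 0.049 / 39860
dT = 20.5215 K
T_new = 1417 - 20.5215 = 1396 K


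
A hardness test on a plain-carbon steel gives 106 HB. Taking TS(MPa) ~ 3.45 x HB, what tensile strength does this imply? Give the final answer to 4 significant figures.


TS (MPa) = 3.45 * HB
TS = 3.45 * 106
TS = 365.7 MPa


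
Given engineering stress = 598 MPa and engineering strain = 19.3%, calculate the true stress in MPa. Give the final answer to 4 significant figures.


sigma_true = sigma_eng * (1 + epsilon_eng)
sigma_true = 598 * (1 + 0.193)
sigma_true = 713.4 MPa


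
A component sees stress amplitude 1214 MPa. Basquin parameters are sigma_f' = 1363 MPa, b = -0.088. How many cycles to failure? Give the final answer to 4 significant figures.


sigma_a = sigma_f' * (2*Nf)^b
2*Nf = (sigma_a / sigma_f')^(1/b)
2*Nf = (1214 / 1363)^(1/-0.088)
2*Nf = 3.72676
Nf = 1.863 cycles


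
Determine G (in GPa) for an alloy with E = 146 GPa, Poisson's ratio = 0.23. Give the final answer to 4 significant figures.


G = E / (2*(1+nu))
G = 146 / (2*(1+0.23))
G = 59.35 GPa


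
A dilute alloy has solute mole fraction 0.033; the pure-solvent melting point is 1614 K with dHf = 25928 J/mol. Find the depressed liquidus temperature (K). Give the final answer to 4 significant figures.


dT = R*Tm^2*x / dHf
dT = 8.314 * 1614^2 * 0.033 / 25928
dT = 27.5653 K
T_new = 1614 - 27.5653 = 1586 K


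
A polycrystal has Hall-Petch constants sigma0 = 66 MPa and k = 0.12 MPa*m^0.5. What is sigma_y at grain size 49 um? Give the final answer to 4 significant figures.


sigma_y = sigma0 + k / sqrt(d)
d = 49 um = 4.9e-05 m
sigma_y = 66 + 0.12 / sqrt(4.9e-05)
sigma_y = 83.14 MPa


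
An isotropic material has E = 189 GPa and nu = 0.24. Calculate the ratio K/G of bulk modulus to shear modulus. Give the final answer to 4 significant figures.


G = E / (2*(1+nu))
G = 189 / (2*(1+0.24)) = 76.2097 GPa
K = E / (3*(1-2*nu))
K = 189 / (3*(1-2*0.24)) = 121.154 GPa
K/G = 121.154 / 76.2097 = 1.59


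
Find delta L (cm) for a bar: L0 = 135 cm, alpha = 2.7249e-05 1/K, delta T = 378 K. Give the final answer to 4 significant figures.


dL = L0 * alpha * dT
dL = 135 * 2.7249e-05 * 378
dL = 1.391 cm


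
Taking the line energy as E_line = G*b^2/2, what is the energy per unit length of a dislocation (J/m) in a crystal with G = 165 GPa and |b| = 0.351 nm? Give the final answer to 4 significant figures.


E = G*b^2/2
b = 0.351 nm = 3.51e-10 m
G = 165 GPa = 1.65e+11 Pa
E = 0.5 * 1.65e+11 * (3.51e-10)^2
E = 1.016e-08 J/m


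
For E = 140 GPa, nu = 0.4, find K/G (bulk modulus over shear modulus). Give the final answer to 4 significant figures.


G = E / (2*(1+nu))
G = 140 / (2*(1+0.4)) = 50 GPa
K = E / (3*(1-2*nu))
K = 140 / (3*(1-2*0.4)) = 233.333 GPa
K/G = 233.333 / 50 = 4.667


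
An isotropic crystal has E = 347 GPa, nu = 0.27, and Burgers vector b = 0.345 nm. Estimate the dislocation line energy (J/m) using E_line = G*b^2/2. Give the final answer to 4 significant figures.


Step 1: G = E / (2*(1+nu))
G = 347 / (2*(1+0.27)) = 136.614 GPa = 1.36614e+11 Pa
Step 2: E_line = G*b^2/2
b = 0.345 nm = 3.45e-10 m
E_line = 0.5 * 1.36614e+11 * (3.45e-10)^2 = 8.13e-09 J/m


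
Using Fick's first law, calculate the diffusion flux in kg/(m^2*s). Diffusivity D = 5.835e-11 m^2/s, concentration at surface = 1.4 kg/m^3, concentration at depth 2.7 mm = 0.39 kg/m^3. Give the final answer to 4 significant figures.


J = -D * (dC/dx) = D * (C1 - C2) / dx
J = 5.835e-11 * (1.4 - 0.39) / 2.7e-03
J = 2.183e-08 kg/(m^2*s)


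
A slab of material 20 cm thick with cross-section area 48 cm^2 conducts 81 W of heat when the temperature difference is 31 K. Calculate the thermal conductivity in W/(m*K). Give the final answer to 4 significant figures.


k = Q*L / (A*dT)
L = 0.2 m, A = 4.8e-03 m^2
k = 81 * 0.2 / (4.8e-03 * 31)
k = 108.9 W/(m*K)


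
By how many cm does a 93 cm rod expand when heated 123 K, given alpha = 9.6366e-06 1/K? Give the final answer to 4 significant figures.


dL = L0 * alpha * dT
dL = 93 * 9.6366e-06 * 123
dL = 0.1102 cm


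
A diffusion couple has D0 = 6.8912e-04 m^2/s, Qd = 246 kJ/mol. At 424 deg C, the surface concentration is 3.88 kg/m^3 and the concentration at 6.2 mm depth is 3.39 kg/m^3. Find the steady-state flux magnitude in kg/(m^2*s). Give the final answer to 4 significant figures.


Step 1: D = D0 * exp(-Qd/(R*T))
T = 424 + 273.15 = 697.15 K
D = 6.8912e-04 * exp(-246e3 / (8.314 * 697.15)) = 2.5459e-22 m^2/s
Step 2: J = D * (C1 - C2) / dx
J = 2.5459e-22 * (3.88 - 3.39) / 6.2e-03
J = 2.012e-20 kg/(m^2*s)


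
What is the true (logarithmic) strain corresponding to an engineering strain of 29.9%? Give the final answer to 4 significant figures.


epsilon_true = ln(1 + epsilon_eng)
epsilon_true = ln(1 + 0.299)
epsilon_true = 0.2616


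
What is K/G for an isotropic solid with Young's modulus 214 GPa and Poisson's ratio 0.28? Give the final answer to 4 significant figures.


G = E / (2*(1+nu))
G = 214 / (2*(1+0.28)) = 83.5938 GPa
K = E / (3*(1-2*nu))
K = 214 / (3*(1-2*0.28)) = 162.121 GPa
K/G = 162.121 / 83.5938 = 1.939


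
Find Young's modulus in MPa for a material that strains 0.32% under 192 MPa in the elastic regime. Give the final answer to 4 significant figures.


E = sigma / epsilon
epsilon = 0.32% = 3.2e-03
E = 192 / 3.2e-03
E = 60000 MPa


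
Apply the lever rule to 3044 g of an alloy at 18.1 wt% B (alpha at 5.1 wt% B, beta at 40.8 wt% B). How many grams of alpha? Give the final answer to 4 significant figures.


f_alpha = (C_beta - C0) / (C_beta - C_alpha)
f_alpha = (40.8 - 18.1) / (40.8 - 5.1) = 0.635854
m_alpha = f_alpha * m_total = 0.635854 * 3044 = 1936 g


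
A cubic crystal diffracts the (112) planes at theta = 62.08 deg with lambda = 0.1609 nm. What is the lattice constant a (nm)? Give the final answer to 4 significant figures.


d = lambda / (2*sin(theta))
d = 0.1609 / (2*sin(62.08 deg))
d = 0.0910478 nm
a = d * sqrt(h^2+k^2+l^2) = 0.0910478 * sqrt(6)
a = 0.223 nm


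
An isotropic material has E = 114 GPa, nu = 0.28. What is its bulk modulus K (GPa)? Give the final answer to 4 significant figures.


K = E / (3*(1-2*nu))
K = 114 / (3*(1-2*0.28))
K = 86.36 GPa


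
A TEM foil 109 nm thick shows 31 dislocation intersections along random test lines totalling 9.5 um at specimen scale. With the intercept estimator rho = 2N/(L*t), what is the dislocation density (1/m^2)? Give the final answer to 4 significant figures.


rho = 2N / (L * t)
L = 9.5 um = 9.5e-06 m, t = 109 nm = 1.09e-07 m
rho = 2 * 31 / (9.5e-06 * 1.09e-07)
rho = 5.987e+13 1/m^2


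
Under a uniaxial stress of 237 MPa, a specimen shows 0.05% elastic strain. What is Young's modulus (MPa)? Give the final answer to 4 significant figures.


E = sigma / epsilon
epsilon = 0.05% = 5e-04
E = 237 / 5e-04
E = 474000 MPa


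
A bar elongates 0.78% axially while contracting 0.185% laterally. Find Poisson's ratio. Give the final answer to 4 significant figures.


nu = -epsilon_lat / epsilon_axial
Lateral strain is contraction (negative), so using magnitudes:
nu = 0.185 / 0.78
nu = 0.2372


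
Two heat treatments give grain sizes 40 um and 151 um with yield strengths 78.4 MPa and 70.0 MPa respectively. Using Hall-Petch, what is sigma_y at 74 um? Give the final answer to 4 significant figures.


sigma_y = sigma0 + k / sqrt(d)
1/sqrt(d1) = 1/sqrt(4e-05) = 158.114;  1/sqrt(d2) = 81.3788
k = (sigma1 - sigma2) / (1/sqrt(d1) - 1/sqrt(d2)) = (78.4 - 70.0) / (158.114 - 81.3788) = 0.109468 MPa*m^0.5
sigma0 = sigma1 - k/sqrt(d1) = 78.4 - 0.109468*158.114 = 61.0917 MPa
sigma_y(d3) = 61.0917 + 0.109468 / sqrt(7.4e-05) = 73.82 MPa


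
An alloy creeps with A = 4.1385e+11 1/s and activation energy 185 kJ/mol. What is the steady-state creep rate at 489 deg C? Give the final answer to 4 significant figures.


rate = A * exp(-Q / (R*T))
T = 489 + 273.15 = 762.15 K
rate = 4.1385e+11 * exp(-185e3 / (8.314 * 762.15))
rate = 0.08655 1/s


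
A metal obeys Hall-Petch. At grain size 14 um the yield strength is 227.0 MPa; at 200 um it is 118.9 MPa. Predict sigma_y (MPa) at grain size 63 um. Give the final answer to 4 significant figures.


sigma_y = sigma0 + k / sqrt(d)
1/sqrt(d1) = 1/sqrt(1.4e-05) = 267.261;  1/sqrt(d2) = 70.7107
k = (sigma1 - sigma2) / (1/sqrt(d1) - 1/sqrt(d2)) = (227.0 - 118.9) / (267.261 - 70.7107) = 0.549986 MPa*m^0.5
sigma0 = sigma1 - k/sqrt(d1) = 227.0 - 0.549986*267.261 = 80.0101 MPa
sigma_y(d3) = 80.0101 + 0.549986 / sqrt(6.3e-05) = 149.3 MPa


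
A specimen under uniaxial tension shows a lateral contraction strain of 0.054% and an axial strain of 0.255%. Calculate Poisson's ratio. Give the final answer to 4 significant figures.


nu = -epsilon_lat / epsilon_axial
Lateral strain is contraction (negative), so using magnitudes:
nu = 0.054 / 0.255
nu = 0.2118


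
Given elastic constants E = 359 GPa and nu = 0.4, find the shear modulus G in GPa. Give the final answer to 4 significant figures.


G = E / (2*(1+nu))
G = 359 / (2*(1+0.4))
G = 128.2 GPa
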